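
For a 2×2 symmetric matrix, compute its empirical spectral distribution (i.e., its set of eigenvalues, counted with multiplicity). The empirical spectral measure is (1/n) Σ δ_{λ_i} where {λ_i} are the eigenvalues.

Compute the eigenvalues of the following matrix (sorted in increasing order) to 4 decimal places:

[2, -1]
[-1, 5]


Since M is real symmetric, both eigenvalues are real; they are the roots of det(λI − M) = λ² − (tr M) λ + det M.
tr M = 2 + 5 = 7.
det M = 2·5 − (-1)² = 10 − 1 = 9.
Characteristic polynomial: λ² − 7λ + 9 = 0.
Discriminant Δ = (tr M)² − 4·det M = 49 − 36 = 13; √Δ = 3.605551.
λ = (tr M ± √Δ)/2 = (7 ± 3.605551)/2, giving (tr M − √Δ)/2 = 1.6972 and (tr M + √Δ)/2 = 5.3028.

Eigenvalues sorted in increasing order: [1.6972, 5.3028].


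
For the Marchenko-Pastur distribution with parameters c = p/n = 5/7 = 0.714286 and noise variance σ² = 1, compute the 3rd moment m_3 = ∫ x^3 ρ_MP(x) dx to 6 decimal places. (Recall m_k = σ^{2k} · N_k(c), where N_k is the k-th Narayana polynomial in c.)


E[X³] = σ⁶ (1 + 3c + c²) (third MP moment). With σ² = 1 (so σ⁶ = 1) and c = 5/7 = 0.714286: E[X³] = 1 · (1 + 3·0.714286 + (0.714286)²) = 1 · 3.653061.

So E[X^3] = 3.653061.


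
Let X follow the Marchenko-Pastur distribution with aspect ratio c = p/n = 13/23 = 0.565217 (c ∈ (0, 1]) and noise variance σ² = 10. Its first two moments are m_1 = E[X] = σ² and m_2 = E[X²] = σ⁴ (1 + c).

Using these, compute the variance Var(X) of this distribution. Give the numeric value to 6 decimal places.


m_1 = E[X] = σ² = 10, so m_1² = 100.
m_2 = E[X²] = σ⁴ (1 + c) = 100 · (1 + 0.565217) = 100 · 1.565217 = 156.521739.
(Note m_2 − m_1² simplifies to c · σ⁴ = 0.565217 · 100.)

Var(X) = m_2 − m_1² = 156.521739 − 100 = 56.521739.


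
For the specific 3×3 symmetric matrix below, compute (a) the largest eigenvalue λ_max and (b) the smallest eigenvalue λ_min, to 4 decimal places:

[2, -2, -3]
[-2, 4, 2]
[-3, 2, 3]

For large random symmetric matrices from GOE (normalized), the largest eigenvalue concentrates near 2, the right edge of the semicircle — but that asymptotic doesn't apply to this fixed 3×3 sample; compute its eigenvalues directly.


Since M is real symmetric, all three eigenvalues are real; they are the roots of det(λI − M) = λ³ − (tr M) λ² + s λ − det M, where s is the sum of the principal 2×2 minors.
tr M = 2 + 4 + 3 = 9.
s = (2·4 − (-2)²) + (2·3 − (-3)²) + (4·3 − 2²) = 4 + (-3) + 8 = 9.
det M (expand along row 1) = 2·8 − (-2)·0 + (-3)·8 = -8.
Characteristic polynomial: λ³ − 9λ² + 9λ + 8 = 0.
Substitute λ = y + (tr M)/3 = y + 3.000000 to remove the quadratic term: y³ + p·y + q = 0 with p = s − (tr M)²/3 = -18.000000 and q = −2(tr M)³/27 + (tr M)·s/3 − det M = -19.000000.
Three real roots ⇒ use the trigonometric (Viète) form: r = 2√(−p/3) = 4.898979, φ = arccos(3q/(p·r)) = arccos(0.646393) = 0.867949 rad.
y_k = r·cos(φ/3 − 2πk/3) for k = 0, 1, 2 gives y = 4.695374, -1.137275, -3.558099.
λ_k = y_k + 3.000000 gives λ = 7.6954, 1.8627, -0.5581 (check: the sum is 9.0000 = tr M).

Hence λ_max = 7.6954 and λ_min = -0.5581.


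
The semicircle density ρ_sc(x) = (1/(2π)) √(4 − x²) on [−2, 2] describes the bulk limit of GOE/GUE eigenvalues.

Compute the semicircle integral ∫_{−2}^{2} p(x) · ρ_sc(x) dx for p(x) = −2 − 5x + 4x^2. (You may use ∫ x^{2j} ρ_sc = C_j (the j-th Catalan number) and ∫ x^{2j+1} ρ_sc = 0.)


Write p(x) = Σ a_i x^i, split into monomials and integrate each against ρ_sc separately.
Using ∫ x^{2j} ρ_sc = C_j = (1/(j+1)) C(2j, j) (Catalan numbers) and ∫ x^{2j+1} ρ_sc = 0 (odd monomials vanish by symmetry):
  i = 0 (even): a_0 · C_{0} = -2 · 1 = -2
  i = 1 (odd): ∫ x^1 ρ_sc = 0 (vanishes)
  i = 2 (even): a_2 · C_{1} = 4 · 1 = 4

Summing the contributions: ∫_{−2}^{2} p(x) ρ_sc(x) dx = (-2) + 4 = 2.


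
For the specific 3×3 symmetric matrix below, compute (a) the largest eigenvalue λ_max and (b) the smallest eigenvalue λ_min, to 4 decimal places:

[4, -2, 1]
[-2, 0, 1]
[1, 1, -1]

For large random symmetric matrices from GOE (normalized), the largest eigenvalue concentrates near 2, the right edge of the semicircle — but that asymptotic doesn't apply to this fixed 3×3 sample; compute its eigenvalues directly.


Since M is real symmetric, all three eigenvalues are real; they are the roots of det(λI − M) = λ³ − (tr M) λ² + s λ − det M, where s is the sum of the principal 2×2 minors.
tr M = 4 + 0 + (-1) = 3.
s = (4·0 − (-2)²) + (4·(-1) − 1²) + (0·(-1) − 1²) = -4 + (-5) + (-1) = -10.
det M (expand along row 1) = 4·(-1) − (-2)·1 + 1·(-2) = -4.
Characteristic polynomial: λ³ − 3λ² − 10λ + 4 = 0.
Substitute λ = y + (tr M)/3 = y + 1.000000 to remove the quadratic term: y³ + p·y + q = 0 with p = s − (tr M)²/3 = -13.000000 and q = −2(tr M)³/27 + (tr M)·s/3 − det M = -8.000000.
Three real roots ⇒ use the trigonometric (Viète) form: r = 2√(−p/3) = 4.163332, φ = arccos(3q/(p·r)) = arccos(0.443432) = 1.111372 rad.
y_k = r·cos(φ/3 − 2πk/3) for k = 0, 1, 2 gives y = 3.880899, -0.635089, -3.245810.
λ_k = y_k + 1.000000 gives λ = 4.8809, 0.3649, -2.2458 (check: the sum is 3.0000 = tr M).

Hence λ_max = 4.8809 and λ_min = -2.2458.


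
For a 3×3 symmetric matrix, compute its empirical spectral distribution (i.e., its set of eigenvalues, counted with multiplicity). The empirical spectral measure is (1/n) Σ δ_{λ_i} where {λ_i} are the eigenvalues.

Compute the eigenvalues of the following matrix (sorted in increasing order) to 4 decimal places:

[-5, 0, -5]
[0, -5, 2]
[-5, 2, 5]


Since M is real symmetric, all three eigenvalues are real; they are the roots of det(λI − M) = λ³ − (tr M) λ² + s λ − det M, where s is the sum of the principal 2×2 minors.
tr M = -5 + (-5) + 5 = -5.
s = ((-5)·(-5) − 0²) + ((-5)·5 − (-5)²) + ((-5)·5 − 2²) = 25 + (-50) + (-29) = -54.
det M (expand along row 1) = (-5)·(-29) − 0·10 + (-5)·(-25) = 270.
Characteristic polynomial: λ³ + 5λ² − 54λ − 270 = 0.
Substitute λ = y + (tr M)/3 = y − 1.666667 to remove the quadratic term: y³ + p·y + q = 0 with p = s − (tr M)²/3 = -62.333333 and q = −2(tr M)³/27 + (tr M)·s/3 − det M = -170.740741.
Three real roots ⇒ use the trigonometric (Viète) form: r = 2√(−p/3) = 9.116530, φ = arccos(3q/(p·r)) = arccos(0.901381) = 0.447848 rad.
y_k = r·cos(φ/3 − 2πk/3) for k = 0, 1, 2 gives y = 9.015136, -3.333333, -5.681803.
λ_k = y_k − 1.666667 gives λ = 7.3485, -5.0000, -7.3485 (check: the sum is -5.0000 = tr M).

Eigenvalues sorted in increasing order: [-7.3485, -5.0000, 7.3485].


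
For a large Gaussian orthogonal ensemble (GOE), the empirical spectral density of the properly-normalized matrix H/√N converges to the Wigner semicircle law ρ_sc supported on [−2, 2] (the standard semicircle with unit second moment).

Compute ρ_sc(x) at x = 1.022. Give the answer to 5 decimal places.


ρ_sc(x) = (1/(2π)) √(4 − x²). With x = 1.022:
  4 − x² = 4 − (1.022)² = 4 − 1.044484 = 2.955516.
  √(4 − x²) = 1.719161.
  1/(2π) = 0.159155.
  ρ_sc(1.022) = 0.159155 · 1.719161 = 0.273613.

Rounded to 5 decimal places: ρ_sc(1.022) ≈ 0.27361.


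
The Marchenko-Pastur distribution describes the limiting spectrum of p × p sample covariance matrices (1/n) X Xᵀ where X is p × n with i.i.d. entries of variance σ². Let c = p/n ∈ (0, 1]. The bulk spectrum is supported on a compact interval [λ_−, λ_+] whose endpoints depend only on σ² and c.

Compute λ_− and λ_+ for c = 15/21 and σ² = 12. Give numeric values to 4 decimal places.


c = 15/21 = 0.714286; √c = 0.845154.
λ_− = σ² (1 − √c)² = 12 · (1 − 0.845154)² = 12 · (0.154846)² = 0.287726.
λ_+ = σ² (1 + √c)² = 12 · (1 + 0.845154)² = 12 · (1.845154)² = 40.855131.

Rounded to 4 decimal places: λ_− ≈ 0.2877, λ_+ ≈ 40.8551.


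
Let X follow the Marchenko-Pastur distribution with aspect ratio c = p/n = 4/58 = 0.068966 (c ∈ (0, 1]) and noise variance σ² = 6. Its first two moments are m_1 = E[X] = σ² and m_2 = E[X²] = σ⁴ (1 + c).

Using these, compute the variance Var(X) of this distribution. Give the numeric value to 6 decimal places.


m_1 = E[X] = σ² = 6, so m_1² = 36.
m_2 = E[X²] = σ⁴ (1 + c) = 36 · (1 + 0.068966) = 36 · 1.068966 = 38.482759.
(Note m_2 − m_1² simplifies to c · σ⁴ = 0.068966 · 36.)

Var(X) = m_2 − m_1² = 38.482759 − 36 = 2.482759.


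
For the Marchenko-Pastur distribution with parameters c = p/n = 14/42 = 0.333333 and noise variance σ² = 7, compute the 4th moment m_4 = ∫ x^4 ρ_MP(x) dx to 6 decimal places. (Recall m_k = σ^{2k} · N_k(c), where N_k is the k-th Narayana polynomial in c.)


E[X⁴] = σ⁸ (1 + 6c + 6c² + c³) (fourth MP moment). With σ² = 7 (so σ⁸ = 2401) and c = 14/42 = 0.333333: E[X⁴] = 2401 · (1 + 6·0.333333 + 6·(0.333333)² + (0.333333)³) = 2401 · 3.703704.

So E[X^4] = 8892.592593.


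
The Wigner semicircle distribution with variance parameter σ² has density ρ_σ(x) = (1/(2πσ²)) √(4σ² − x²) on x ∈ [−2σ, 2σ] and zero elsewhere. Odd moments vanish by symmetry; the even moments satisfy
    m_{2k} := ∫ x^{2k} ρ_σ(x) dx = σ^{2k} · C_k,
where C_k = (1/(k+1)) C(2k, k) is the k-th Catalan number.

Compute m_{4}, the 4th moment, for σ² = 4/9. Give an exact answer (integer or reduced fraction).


By the scaled semicircle moment identity, m_{2k} = σ^{2k} · C_k with k = 2.
C_2 = (1/(k+1)) · C(2k, k) = (1/3) · C(4, 2) = (1/3) · 6 = 2.
σ^{2k} = (σ²)^k = (4/9)^2 = 16/81.

Therefore m_{4} = σ^{4} · C_2 = (16/81) · 2 = 32/81.


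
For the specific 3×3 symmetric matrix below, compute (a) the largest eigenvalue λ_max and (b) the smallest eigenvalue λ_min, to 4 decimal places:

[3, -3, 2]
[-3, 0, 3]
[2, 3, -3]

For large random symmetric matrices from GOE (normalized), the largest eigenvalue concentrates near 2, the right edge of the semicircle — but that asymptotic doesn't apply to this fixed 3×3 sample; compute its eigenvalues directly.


Since M is real symmetric, all three eigenvalues are real; they are the roots of det(λI − M) = λ³ − (tr M) λ² + s λ − det M, where s is the sum of the principal 2×2 minors.
tr M = 3 + 0 + (-3) = 0.
s = (3·0 − (-3)²) + (3·(-3) − 2²) + (0·(-3) − 3²) = -9 + (-13) + (-9) = -31.
det M (expand along row 1) = 3·(-9) − (-3)·3 + 2·(-9) = -36.
Characteristic polynomial: λ³ − 31λ + 36 = 0.
Substitute λ = y + (tr M)/3 = y + 0.000000 to remove the quadratic term: y³ + p·y + q = 0 with p = s − (tr M)²/3 = -31.000000 and q = −2(tr M)³/27 + (tr M)·s/3 − det M = 36.000000.
Three real roots ⇒ use the trigonometric (Viète) form: r = 2√(−p/3) = 6.429101, φ = arccos(3q/(p·r)) = arccos(-0.541891) = 2.143482 rad.
y_k = r·cos(φ/3 − 2πk/3) for k = 0, 1, 2 gives y = 4.856703, 1.219844, -6.076547.
λ_k = y_k + 0.000000 gives λ = 4.8567, 1.2198, -6.0765 (check: the sum is 0.0000 = tr M).

Hence λ_max = 4.8567 and λ_min = -6.0765.


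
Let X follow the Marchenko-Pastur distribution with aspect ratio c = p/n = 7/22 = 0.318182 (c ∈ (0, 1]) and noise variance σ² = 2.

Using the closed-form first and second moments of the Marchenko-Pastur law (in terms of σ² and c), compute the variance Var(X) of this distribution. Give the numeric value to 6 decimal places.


Recall the MP moments m_1 = E[X] = σ² and m_2 = E[X²] = σ⁴ (1 + c).
m_1 = E[X] = σ² = 2, so m_1² = 4.
m_2 = E[X²] = σ⁴ (1 + c) = 4 · (1 + 0.318182) = 4 · 1.318182 = 5.272727.
(Note m_2 − m_1² simplifies to c · σ⁴ = 0.318182 · 4.)

Var(X) = m_2 − m_1² = 5.272727 − 4 = 1.272727.


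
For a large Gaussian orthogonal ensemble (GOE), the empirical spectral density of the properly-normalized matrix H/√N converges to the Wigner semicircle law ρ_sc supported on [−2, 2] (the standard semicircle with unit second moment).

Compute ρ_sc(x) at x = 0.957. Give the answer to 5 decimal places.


ρ_sc(x) = (1/(2π)) √(4 − x²). With x = 0.957:
  4 − x² = 4 − (0.957)² = 4 − 0.915849 = 3.084151.
  √(4 − x²) = 1.756175.
  1/(2π) = 0.159155.
  ρ_sc(0.957) = 0.159155 · 1.756175 = 0.279504.

Rounded to 5 decimal places: ρ_sc(0.957) ≈ 0.27950.


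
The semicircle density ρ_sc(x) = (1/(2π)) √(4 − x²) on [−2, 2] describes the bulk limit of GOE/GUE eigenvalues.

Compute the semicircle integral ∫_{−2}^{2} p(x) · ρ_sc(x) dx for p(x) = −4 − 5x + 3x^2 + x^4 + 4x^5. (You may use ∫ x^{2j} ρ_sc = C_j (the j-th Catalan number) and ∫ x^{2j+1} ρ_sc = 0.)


Write p(x) = Σ a_i x^i, split into monomials and integrate each against ρ_sc separately.
Using ∫ x^{2j} ρ_sc = C_j = (1/(j+1)) C(2j, j) (Catalan numbers) and ∫ x^{2j+1} ρ_sc = 0 (odd monomials vanish by symmetry):
  i = 0 (even): a_0 · C_{0} = -4 · 1 = -4
  i = 1 (odd): ∫ x^1 ρ_sc = 0 (vanishes)
  i = 2 (even): a_2 · C_{1} = 3 · 1 = 3
  i = 4 (even): a_4 · C_{2} = 1 · 2 = 2
  i = 5 (odd): ∫ x^5 ρ_sc = 0 (vanishes)

Summing the contributions: ∫_{−2}^{2} p(x) ρ_sc(x) dx = (-4) + 3 + 2 = 1.


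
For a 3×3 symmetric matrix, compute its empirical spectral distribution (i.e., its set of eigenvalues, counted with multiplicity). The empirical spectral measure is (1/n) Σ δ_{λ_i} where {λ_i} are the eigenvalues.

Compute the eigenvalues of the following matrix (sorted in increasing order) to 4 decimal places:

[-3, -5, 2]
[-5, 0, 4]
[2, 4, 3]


Since M is real symmetric, all three eigenvalues are real; they are the roots of det(λI − M) = λ³ − (tr M) λ² + s λ − det M, where s is the sum of the principal 2×2 minors.
tr M = -3 + 0 + 3 = 0.
s = ((-3)·0 − (-5)²) + ((-3)·3 − 2²) + (0·3 − 4²) = -25 + (-13) + (-16) = -54.
det M (expand along row 1) = (-3)·(-16) − (-5)·(-23) + 2·(-20) = -107.
Characteristic polynomial: λ³ − 54λ + 107 = 0.
Substitute λ = y + (tr M)/3 = y + 0.000000 to remove the quadratic term: y³ + p·y + q = 0 with p = s − (tr M)²/3 = -54.000000 and q = −2(tr M)³/27 + (tr M)·s/3 − det M = 107.000000.
Three real roots ⇒ use the trigonometric (Viète) form: r = 2√(−p/3) = 8.485281, φ = arccos(3q/(p·r)) = arccos(-0.700559) = 2.346978 rad.
y_k = r·cos(φ/3 − 2πk/3) for k = 0, 1, 2 gives y = 6.018405, 2.170961, -8.189367.
λ_k = y_k + 0.000000 gives λ = 6.0184, 2.1710, -8.1894 (check: the sum is 0.0000 = tr M).

Eigenvalues sorted in increasing order: [-8.1894, 2.1710, 6.0184].


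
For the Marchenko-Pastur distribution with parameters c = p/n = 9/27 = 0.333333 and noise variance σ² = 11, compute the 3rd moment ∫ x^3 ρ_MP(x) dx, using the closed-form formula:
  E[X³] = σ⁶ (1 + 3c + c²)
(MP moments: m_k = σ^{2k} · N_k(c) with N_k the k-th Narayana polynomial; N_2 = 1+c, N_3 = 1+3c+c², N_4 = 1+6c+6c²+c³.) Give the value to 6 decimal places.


E[X³] = σ⁶ (1 + 3c + c²) (third MP moment). With σ² = 11 (so σ⁶ = 1331) and c = 9/27 = 0.333333: E[X³] = 1331 · (1 + 3·0.333333 + (0.333333)²) = 1331 · 2.111111.

So E[X^3] = 2809.888889.


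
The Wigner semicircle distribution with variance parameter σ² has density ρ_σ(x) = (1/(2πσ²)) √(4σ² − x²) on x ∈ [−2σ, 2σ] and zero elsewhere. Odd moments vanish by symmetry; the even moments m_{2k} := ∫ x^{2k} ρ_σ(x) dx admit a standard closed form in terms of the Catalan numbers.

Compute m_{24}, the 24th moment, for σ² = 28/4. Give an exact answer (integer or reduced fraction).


By the scaled semicircle moment identity, m_{2k} = σ^{2k} · C_k with k = 12.
C_12 = (1/(k+1)) · C(2k, k) = (1/13) · C(24, 12) = (1/13) · 2704156 = 208012.
σ^{2k} = (σ²)^k = (28/4)^12 = 13841287201.

Therefore m_{24} = σ^{24} · C_12 = 13841287201 · 208012 = 2879153833254412.


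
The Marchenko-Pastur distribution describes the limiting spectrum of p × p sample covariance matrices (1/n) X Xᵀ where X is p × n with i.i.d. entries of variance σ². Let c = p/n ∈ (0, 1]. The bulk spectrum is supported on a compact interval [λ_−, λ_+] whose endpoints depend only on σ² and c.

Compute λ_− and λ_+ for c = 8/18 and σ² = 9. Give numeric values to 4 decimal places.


c = 8/18 = 0.444444; √c = 0.666667.
λ_− = σ² (1 − √c)² = 9 · (1 − 0.666667)² = 9 · (0.333333)² = 1.000000.
λ_+ = σ² (1 + √c)² = 9 · (1 + 0.666667)² = 9 · (1.666667)² = 25.000000.

Rounded to 4 decimal places: λ_− ≈ 1.0000, λ_+ ≈ 25.0000.


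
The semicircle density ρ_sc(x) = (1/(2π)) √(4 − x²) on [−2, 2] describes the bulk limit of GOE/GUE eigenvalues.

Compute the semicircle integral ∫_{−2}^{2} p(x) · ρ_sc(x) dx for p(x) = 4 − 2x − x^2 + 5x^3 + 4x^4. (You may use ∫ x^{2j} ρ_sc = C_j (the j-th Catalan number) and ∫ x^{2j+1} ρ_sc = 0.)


Write p(x) = Σ a_i x^i, split into monomials and integrate each against ρ_sc separately.
Using ∫ x^{2j} ρ_sc = C_j = (1/(j+1)) C(2j, j) (Catalan numbers) and ∫ x^{2j+1} ρ_sc = 0 (odd monomials vanish by symmetry):
  i = 0 (even): a_0 · C_{0} = 4 · 1 = 4
  i = 1 (odd): ∫ x^1 ρ_sc = 0 (vanishes)
  i = 2 (even): a_2 · C_{1} = -1 · 1 = -1
  i = 3 (odd): ∫ x^3 ρ_sc = 0 (vanishes)
  i = 4 (even): a_4 · C_{2} = 4 · 2 = 8

Summing the contributions: ∫_{−2}^{2} p(x) ρ_sc(x) dx = 4 + (-1) + 8 = 11.


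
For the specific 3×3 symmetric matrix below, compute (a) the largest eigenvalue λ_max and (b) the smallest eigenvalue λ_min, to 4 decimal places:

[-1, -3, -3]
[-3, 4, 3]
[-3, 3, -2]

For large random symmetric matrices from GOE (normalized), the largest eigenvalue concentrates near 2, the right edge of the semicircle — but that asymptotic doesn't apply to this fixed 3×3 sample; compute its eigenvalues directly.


Since M is real symmetric, all three eigenvalues are real; they are the roots of det(λI − M) = λ³ − (tr M) λ² + s λ − det M, where s is the sum of the principal 2×2 minors.
tr M = -1 + 4 + (-2) = 1.
s = ((-1)·4 − (-3)²) + ((-1)·(-2) − (-3)²) + (4·(-2) − 3²) = -13 + (-7) + (-17) = -37.
det M (expand along row 1) = (-1)·(-17) − (-3)·15 + (-3)·3 = 53.
Characteristic polynomial: λ³ − λ² − 37λ − 53 = 0.
Substitute λ = y + (tr M)/3 = y + 0.333333 to remove the quadratic term: y³ + p·y + q = 0 with p = s − (tr M)²/3 = -37.333333 and q = −2(tr M)³/27 + (tr M)·s/3 − det M = -65.407407.
Three real roots ⇒ use the trigonometric (Viète) form: r = 2√(−p/3) = 7.055337, φ = arccos(3q/(p·r)) = arccos(0.744961) = 0.730320 rad.
y_k = r·cos(φ/3 − 2πk/3) for k = 0, 1, 2 gives y = 6.847307, -1.950860, -4.896448.
λ_k = y_k + 0.333333 gives λ = 7.1806, -1.6175, -4.5631 (check: the sum is 1.0000 = tr M).

Hence λ_max = 7.1806 and λ_min = -4.5631.


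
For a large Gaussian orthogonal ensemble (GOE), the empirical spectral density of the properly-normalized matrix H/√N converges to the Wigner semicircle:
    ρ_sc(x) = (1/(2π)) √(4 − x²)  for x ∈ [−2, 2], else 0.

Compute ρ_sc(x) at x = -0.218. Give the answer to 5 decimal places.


ρ_sc(x) = (1/(2π)) √(4 − x²). With x = -0.218:
  4 − x² = 4 − (-0.218)² = 4 − 0.047524 = 3.952476.
  √(4 − x²) = 1.988083.
  1/(2π) = 0.159155.
  ρ_sc(-0.218) = 0.159155 · 1.988083 = 0.316413.

Rounded to 5 decimal places: ρ_sc(-0.218) ≈ 0.31641.


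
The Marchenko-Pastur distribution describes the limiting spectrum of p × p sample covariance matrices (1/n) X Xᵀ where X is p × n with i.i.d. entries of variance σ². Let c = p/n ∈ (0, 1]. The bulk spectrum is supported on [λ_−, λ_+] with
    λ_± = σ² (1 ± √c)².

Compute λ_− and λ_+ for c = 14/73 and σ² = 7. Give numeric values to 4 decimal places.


c = 14/73 = 0.191781; √c = 0.437928.
λ_− = σ² (1 − √c)² = 7 · (1 − 0.437928)² = 7 · (0.562072)² = 2.211476.
λ_+ = σ² (1 + √c)² = 7 · (1 + 0.437928)² = 7 · (1.437928)² = 14.473456.

Rounded to 4 decimal places: λ_− ≈ 2.2115, λ_+ ≈ 14.4735.


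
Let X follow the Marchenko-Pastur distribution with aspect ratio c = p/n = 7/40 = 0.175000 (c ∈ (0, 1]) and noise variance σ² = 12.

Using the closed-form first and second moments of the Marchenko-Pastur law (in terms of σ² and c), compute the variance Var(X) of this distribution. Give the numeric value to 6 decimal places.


Recall the MP moments m_1 = E[X] = σ² and m_2 = E[X²] = σ⁴ (1 + c).
m_1 = E[X] = σ² = 12, so m_1² = 144.
m_2 = E[X²] = σ⁴ (1 + c) = 144 · (1 + 0.175000) = 144 · 1.175000 = 169.200000.
(Note m_2 − m_1² simplifies to c · σ⁴ = 0.175000 · 144.)

Var(X) = m_2 − m_1² = 169.200000 − 144 = 25.200000.


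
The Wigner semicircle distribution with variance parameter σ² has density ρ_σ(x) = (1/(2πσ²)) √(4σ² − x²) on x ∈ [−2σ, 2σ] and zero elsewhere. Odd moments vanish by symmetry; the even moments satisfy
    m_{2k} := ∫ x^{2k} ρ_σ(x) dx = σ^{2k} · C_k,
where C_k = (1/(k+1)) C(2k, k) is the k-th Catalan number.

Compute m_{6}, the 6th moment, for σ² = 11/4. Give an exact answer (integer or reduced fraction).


By the scaled semicircle moment identity, m_{2k} = σ^{2k} · C_k with k = 3.
C_3 = (1/(k+1)) · C(2k, k) = (1/4) · C(6, 3) = (1/4) · 20 = 5.
σ^{2k} = (σ²)^k = (11/4)^3 = 1331/64.

Therefore m_{6} = σ^{6} · C_3 = (1331/64) · 5 = 6655/64.


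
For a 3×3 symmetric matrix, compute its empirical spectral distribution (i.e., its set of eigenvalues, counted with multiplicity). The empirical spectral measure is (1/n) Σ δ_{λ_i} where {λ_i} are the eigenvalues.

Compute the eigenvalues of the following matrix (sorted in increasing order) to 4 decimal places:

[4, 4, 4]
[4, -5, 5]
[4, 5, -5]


Since M is real symmetric, all three eigenvalues are real; they are the roots of det(λI − M) = λ³ − (tr M) λ² + s λ − det M, where s is the sum of the principal 2×2 minors.
tr M = 4 + (-5) + (-5) = -6.
s = (4·(-5) − 4²) + (4·(-5) − 4²) + ((-5)·(-5) − 5²) = -36 + (-36) + 0 = -72.
det M (expand along row 1) = 4·0 − 4·(-40) + 4·40 = 320.
Characteristic polynomial: λ³ + 6λ² − 72λ − 320 = 0.
Substitute λ = y + (tr M)/3 = y − 2.000000 to remove the quadratic term: y³ + p·y + q = 0 with p = s − (tr M)²/3 = -84.000000 and q = −2(tr M)³/27 + (tr M)·s/3 − det M = -160.000000.
Three real roots ⇒ use the trigonometric (Viète) form: r = 2√(−p/3) = 10.583005, φ = arccos(3q/(p·r)) = arccos(0.539949) = 1.000420 rad.
y_k = r·cos(φ/3 − 2πk/3) for k = 0, 1, 2 gives y = 10.000000, -2.000000, -8.000000.
λ_k = y_k − 2.000000 gives λ = 8.0000, -4.0000, -10.0000 (check: the sum is -6.0000 = tr M).

Eigenvalues sorted in increasing order: [-10.0000, -4.0000, 8.0000].


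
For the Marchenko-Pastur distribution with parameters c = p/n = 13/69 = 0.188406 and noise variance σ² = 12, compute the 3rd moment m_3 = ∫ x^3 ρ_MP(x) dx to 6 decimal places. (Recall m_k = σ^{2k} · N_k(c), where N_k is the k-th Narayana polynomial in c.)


E[X³] = σ⁶ (1 + 3c + c²) (third MP moment). With σ² = 12 (so σ⁶ = 1728) and c = 13/69 = 0.188406: E[X³] = 1728 · (1 + 3·0.188406 + (0.188406)²) = 1728 · 1.600714.

So E[X^3] = 2766.034026.


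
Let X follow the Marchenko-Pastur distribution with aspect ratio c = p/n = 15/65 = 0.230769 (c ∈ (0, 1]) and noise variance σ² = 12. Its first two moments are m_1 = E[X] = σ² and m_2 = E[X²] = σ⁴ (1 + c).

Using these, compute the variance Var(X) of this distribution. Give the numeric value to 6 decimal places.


m_1 = E[X] = σ² = 12, so m_1² = 144.
m_2 = E[X²] = σ⁴ (1 + c) = 144 · (1 + 0.230769) = 144 · 1.230769 = 177.230769.
(Note m_2 − m_1² simplifies to c · σ⁴ = 0.230769 · 144.)

Var(X) = m_2 − m_1² = 177.230769 − 144 = 33.230769.


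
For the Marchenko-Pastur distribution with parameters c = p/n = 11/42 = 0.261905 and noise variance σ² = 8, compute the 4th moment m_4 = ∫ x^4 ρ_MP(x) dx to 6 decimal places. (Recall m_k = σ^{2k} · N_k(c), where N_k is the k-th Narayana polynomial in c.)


E[X⁴] = σ⁸ (1 + 6c + 6c² + c³) (fourth MP moment). With σ² = 8 (so σ⁸ = 4096) and c = 11/42 = 0.261905: E[X⁴] = 4096 · (1 + 6·0.261905 + 6·(0.261905)² + (0.261905)³) = 4096 · 3.000958.

So E[X^4] = 12291.925278.


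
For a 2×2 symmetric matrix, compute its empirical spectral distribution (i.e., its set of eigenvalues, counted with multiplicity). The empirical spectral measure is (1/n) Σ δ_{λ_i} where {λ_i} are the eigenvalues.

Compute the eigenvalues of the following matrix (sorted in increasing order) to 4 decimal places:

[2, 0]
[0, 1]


Since M is real symmetric, both eigenvalues are real; they are the roots of det(λI − M) = λ² − (tr M) λ + det M.
tr M = 2 + 1 = 3.
det M = 2·1 − 0² = 2 − 0 = 2.
Characteristic polynomial: λ² − 3λ + 2 = 0.
Discriminant Δ = (tr M)² − 4·det M = 9 − 8 = 1; √Δ = 1.000000.
λ = (tr M ± √Δ)/2 = (3 ± 1.000000)/2, giving (tr M − √Δ)/2 = 1.0000 and (tr M + √Δ)/2 = 2.0000.

Eigenvalues sorted in increasing order: [1.0000, 2.0000].


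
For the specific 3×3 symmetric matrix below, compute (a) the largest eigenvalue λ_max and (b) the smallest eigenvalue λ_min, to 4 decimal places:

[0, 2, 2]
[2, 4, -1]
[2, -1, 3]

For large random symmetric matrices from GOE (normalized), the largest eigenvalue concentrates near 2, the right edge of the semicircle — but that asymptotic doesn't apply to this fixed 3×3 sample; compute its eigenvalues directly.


Since M is real symmetric, all three eigenvalues are real; they are the roots of det(λI − M) = λ³ − (tr M) λ² + s λ − det M, where s is the sum of the principal 2×2 minors.
tr M = 0 + 4 + 3 = 7.
s = (0·4 − 2²) + (0·3 − 2²) + (4·3 − (-1)²) = -4 + (-4) + 11 = 3.
det M (expand along row 1) = 0·11 − 2·8 + 2·(-10) = -36.
Characteristic polynomial: λ³ − 7λ² + 3λ + 36 = 0.
Substitute λ = y + (tr M)/3 = y + 2.333333 to remove the quadratic term: y³ + p·y + q = 0 with p = s − (tr M)²/3 = -13.333333 and q = −2(tr M)³/27 + (tr M)·s/3 − det M = 17.592593.
Three real roots ⇒ use the trigonometric (Viète) form: r = 2√(−p/3) = 4.216370, φ = arccos(3q/(p·r)) = arccos(-0.938801) = 2.789930 rad.
y_k = r·cos(φ/3 − 2πk/3) for k = 0, 1, 2 gives y = 2.520769, 1.666667, -4.187435.
λ_k = y_k + 2.333333 gives λ = 4.8541, 4.0000, -1.8541 (check: the sum is 7.0000 = tr M).

Hence λ_max = 4.8541 and λ_min = -1.8541.


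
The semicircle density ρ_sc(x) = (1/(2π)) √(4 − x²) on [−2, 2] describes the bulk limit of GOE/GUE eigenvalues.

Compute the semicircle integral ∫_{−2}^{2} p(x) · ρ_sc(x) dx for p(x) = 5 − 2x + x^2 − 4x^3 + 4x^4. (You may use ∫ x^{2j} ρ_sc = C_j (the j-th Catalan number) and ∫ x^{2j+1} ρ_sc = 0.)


Write p(x) = Σ a_i x^i, split into monomials and integrate each against ρ_sc separately.
Using ∫ x^{2j} ρ_sc = C_j = (1/(j+1)) C(2j, j) (Catalan numbers) and ∫ x^{2j+1} ρ_sc = 0 (odd monomials vanish by symmetry):
  i = 0 (even): a_0 · C_{0} = 5 · 1 = 5
  i = 1 (odd): ∫ x^1 ρ_sc = 0 (vanishes)
  i = 2 (even): a_2 · C_{1} = 1 · 1 = 1
  i = 3 (odd): ∫ x^3 ρ_sc = 0 (vanishes)
  i = 4 (even): a_4 · C_{2} = 4 · 2 = 8

Summing the contributions: ∫_{−2}^{2} p(x) ρ_sc(x) dx = 5 + 1 + 8 = 14.


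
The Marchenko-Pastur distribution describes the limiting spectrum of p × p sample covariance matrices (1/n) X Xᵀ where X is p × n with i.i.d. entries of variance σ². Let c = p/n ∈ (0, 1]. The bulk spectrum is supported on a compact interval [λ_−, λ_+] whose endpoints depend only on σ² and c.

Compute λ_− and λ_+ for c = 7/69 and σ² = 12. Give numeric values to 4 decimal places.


c = 7/69 = 0.101449; √c = 0.318511.
λ_− = σ² (1 − √c)² = 12 · (1 − 0.318511)² = 12 · (0.681489)² = 5.573127.
λ_+ = σ² (1 + √c)² = 12 · (1 + 0.318511)² = 12 · (1.318511)² = 20.861656.

Rounded to 4 decimal places: λ_− ≈ 5.5731, λ_+ ≈ 20.8617.


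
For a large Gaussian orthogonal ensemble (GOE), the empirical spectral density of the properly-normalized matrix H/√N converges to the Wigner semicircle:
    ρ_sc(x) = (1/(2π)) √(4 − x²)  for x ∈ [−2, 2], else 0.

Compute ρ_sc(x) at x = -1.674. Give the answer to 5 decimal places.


ρ_sc(x) = (1/(2π)) √(4 − x²). With x = -1.674:
  4 − x² = 4 − (-1.674)² = 4 − 2.802276 = 1.197724.
  √(4 − x²) = 1.094406.
  1/(2π) = 0.159155.
  ρ_sc(-1.674) = 0.159155 · 1.094406 = 0.174180.

Rounded to 5 decimal places: ρ_sc(-1.674) ≈ 0.17418.


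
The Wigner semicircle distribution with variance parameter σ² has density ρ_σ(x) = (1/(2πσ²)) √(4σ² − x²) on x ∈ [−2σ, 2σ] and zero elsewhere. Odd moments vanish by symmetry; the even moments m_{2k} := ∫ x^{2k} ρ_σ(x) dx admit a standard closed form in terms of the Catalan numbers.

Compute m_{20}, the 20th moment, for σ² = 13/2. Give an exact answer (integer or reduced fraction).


By the scaled semicircle moment identity, m_{2k} = σ^{2k} · C_k with k = 10.
C_10 = (1/(k+1)) · C(2k, k) = (1/11) · C(20, 10) = (1/11) · 184756 = 16796.
σ^{2k} = (σ²)^k = (13/2)^10 = 137858491849/1024.

Therefore m_{20} = σ^{20} · C_10 = (137858491849/1024) · 16796 = 578867807273951/256.


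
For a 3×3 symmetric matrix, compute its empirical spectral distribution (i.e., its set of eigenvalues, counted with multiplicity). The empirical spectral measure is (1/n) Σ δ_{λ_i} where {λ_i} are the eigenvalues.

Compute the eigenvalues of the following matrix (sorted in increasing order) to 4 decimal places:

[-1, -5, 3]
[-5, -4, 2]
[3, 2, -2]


Since M is real symmetric, all three eigenvalues are real; they are the roots of det(λI − M) = λ³ − (tr M) λ² + s λ − det M, where s is the sum of the principal 2×2 minors.
tr M = -1 + (-4) + (-2) = -7.
s = ((-1)·(-4) − (-5)²) + ((-1)·(-2) − 3²) + ((-4)·(-2) − 2²) = -21 + (-7) + 4 = -24.
det M (expand along row 1) = (-1)·4 − (-5)·4 + 3·2 = 22.
Characteristic polynomial: λ³ + 7λ² − 24λ − 22 = 0.
Substitute λ = y + (tr M)/3 = y − 2.333333 to remove the quadratic term: y³ + p·y + q = 0 with p = s − (tr M)²/3 = -40.333333 and q = −2(tr M)³/27 + (tr M)·s/3 − det M = 59.407407.
Three real roots ⇒ use the trigonometric (Viète) form: r = 2√(−p/3) = 7.333333, φ = arccos(3q/(p·r)) = arccos(-0.602554) = 2.217494 rad.
y_k = r·cos(φ/3 − 2πk/3) for k = 0, 1, 2 gives y = 5.419564, 1.568603, -6.988167.
λ_k = y_k − 2.333333 gives λ = 3.0862, -0.7647, -9.3215 (check: the sum is -7.0000 = tr M).

Eigenvalues sorted in increasing order: [-9.3215, -0.7647, 3.0862].


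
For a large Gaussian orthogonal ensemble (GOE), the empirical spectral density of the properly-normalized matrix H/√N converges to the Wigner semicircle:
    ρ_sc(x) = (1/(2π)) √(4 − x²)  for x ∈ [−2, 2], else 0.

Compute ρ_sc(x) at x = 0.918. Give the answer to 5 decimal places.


ρ_sc(x) = (1/(2π)) √(4 − x²). With x = 0.918:
  4 − x² = 4 − (0.918)² = 4 − 0.842724 = 3.157276.
  √(4 − x²) = 1.776873.
  1/(2π) = 0.159155.
  ρ_sc(0.918) = 0.159155 · 1.776873 = 0.282798.

Rounded to 5 decimal places: ρ_sc(0.918) ≈ 0.28280.


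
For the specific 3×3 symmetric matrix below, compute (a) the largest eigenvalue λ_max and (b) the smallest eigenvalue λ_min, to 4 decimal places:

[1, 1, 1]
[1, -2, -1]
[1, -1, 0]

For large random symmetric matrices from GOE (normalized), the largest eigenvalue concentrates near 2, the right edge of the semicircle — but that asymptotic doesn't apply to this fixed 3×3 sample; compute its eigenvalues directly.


Since M is real symmetric, all three eigenvalues are real; they are the roots of det(λI − M) = λ³ − (tr M) λ² + s λ − det M, where s is the sum of the principal 2×2 minors.
tr M = 1 + (-2) + 0 = -1.
s = (1·(-2) − 1²) + (1·0 − 1²) + ((-2)·0 − (-1)²) = -3 + (-1) + (-1) = -5.
det M (expand along row 1) = 1·(-1) − 1·1 + 1·1 = -1.
Characteristic polynomial: λ³ + λ² − 5λ + 1 = 0.
Substitute λ = y + (tr M)/3 = y − 0.333333 to remove the quadratic term: y³ + p·y + q = 0 with p = s − (tr M)²/3 = -5.333333 and q = −2(tr M)³/27 + (tr M)·s/3 − det M = 2.740741.
Three real roots ⇒ use the trigonometric (Viète) form: r = 2√(−p/3) = 2.666667, φ = arccos(3q/(p·r)) = arccos(-0.578125) = 2.187225 rad.
y_k = r·cos(φ/3 − 2πk/3) for k = 0, 1, 2 gives y = 1.988776, 0.544089, -2.532865.
λ_k = y_k − 0.333333 gives λ = 1.6554, 0.2108, -2.8662 (check: the sum is -1.0000 = tr M).

Hence λ_max = 1.6554 and λ_min = -2.8662.


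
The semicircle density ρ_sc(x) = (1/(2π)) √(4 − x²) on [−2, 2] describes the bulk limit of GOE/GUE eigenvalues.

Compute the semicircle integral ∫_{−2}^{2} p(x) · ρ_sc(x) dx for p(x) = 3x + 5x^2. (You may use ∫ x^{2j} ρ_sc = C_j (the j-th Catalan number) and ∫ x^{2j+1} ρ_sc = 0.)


Write p(x) = Σ a_i x^i, split into monomials and integrate each against ρ_sc separately.
Using ∫ x^{2j} ρ_sc = C_j = (1/(j+1)) C(2j, j) (Catalan numbers) and ∫ x^{2j+1} ρ_sc = 0 (odd monomials vanish by symmetry):
  i = 1 (odd): ∫ x^1 ρ_sc = 0 (vanishes)
  i = 2 (even): a_2 · C_{1} = 5 · 1 = 5

Summing the contributions: ∫_{−2}^{2} p(x) ρ_sc(x) dx = 5.


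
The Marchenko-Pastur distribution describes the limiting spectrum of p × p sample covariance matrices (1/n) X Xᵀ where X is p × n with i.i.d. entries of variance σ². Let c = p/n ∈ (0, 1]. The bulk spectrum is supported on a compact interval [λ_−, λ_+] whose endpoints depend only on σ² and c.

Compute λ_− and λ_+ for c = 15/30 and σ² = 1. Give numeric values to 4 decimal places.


c = 15/30 = 0.500000; √c = 0.707107.
λ_− = σ² (1 − √c)² = 1 · (1 − 0.707107)² = 1 · (0.292893)² = 0.085786.
λ_+ = σ² (1 + √c)² = 1 · (1 + 0.707107)² = 1 · (1.707107)² = 2.914214.

Rounded to 4 decimal places: λ_− ≈ 0.0858, λ_+ ≈ 2.9142.


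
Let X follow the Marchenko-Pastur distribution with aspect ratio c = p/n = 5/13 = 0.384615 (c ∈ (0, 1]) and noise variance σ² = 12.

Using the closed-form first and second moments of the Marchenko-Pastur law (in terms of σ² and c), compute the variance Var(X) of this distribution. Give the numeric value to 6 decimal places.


Recall the MP moments m_1 = E[X] = σ² and m_2 = E[X²] = σ⁴ (1 + c).
m_1 = E[X] = σ² = 12, so m_1² = 144.
m_2 = E[X²] = σ⁴ (1 + c) = 144 · (1 + 0.384615) = 144 · 1.384615 = 199.384615.
(Note m_2 − m_1² simplifies to c · σ⁴ = 0.384615 · 144.)

Var(X) = m_2 − m_1² = 199.384615 − 144 = 55.384615.


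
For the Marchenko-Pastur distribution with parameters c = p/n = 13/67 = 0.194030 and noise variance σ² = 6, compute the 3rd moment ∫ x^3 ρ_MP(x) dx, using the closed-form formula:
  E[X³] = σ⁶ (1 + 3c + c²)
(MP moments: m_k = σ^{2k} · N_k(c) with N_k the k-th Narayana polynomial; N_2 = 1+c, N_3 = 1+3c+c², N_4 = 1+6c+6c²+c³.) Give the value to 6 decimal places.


E[X³] = σ⁶ (1 + 3c + c²) (third MP moment). With σ² = 6 (so σ⁶ = 216) and c = 13/67 = 0.194030: E[X³] = 216 · (1 + 3·0.194030 + (0.194030)²) = 216 · 1.619737.

So E[X^3] = 349.863221.


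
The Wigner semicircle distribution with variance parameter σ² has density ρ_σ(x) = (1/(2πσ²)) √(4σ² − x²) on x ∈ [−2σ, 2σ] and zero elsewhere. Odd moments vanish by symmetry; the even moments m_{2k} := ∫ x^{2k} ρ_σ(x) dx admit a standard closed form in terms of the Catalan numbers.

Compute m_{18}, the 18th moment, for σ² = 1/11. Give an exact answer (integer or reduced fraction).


By the scaled semicircle moment identity, m_{2k} = σ^{2k} · C_k with k = 9.
C_9 = (1/(k+1)) · C(2k, k) = (1/10) · C(18, 9) = (1/10) · 48620 = 4862.
σ^{2k} = (σ²)^k = (1/11)^9 = 1/2357947691.

Therefore m_{18} = σ^{18} · C_9 = (1/2357947691) · 4862 = 442/214358881.


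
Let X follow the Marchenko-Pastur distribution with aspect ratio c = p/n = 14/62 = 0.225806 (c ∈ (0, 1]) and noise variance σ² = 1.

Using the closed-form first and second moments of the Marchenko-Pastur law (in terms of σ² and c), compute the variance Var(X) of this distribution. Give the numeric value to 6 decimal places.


Recall the MP moments m_1 = E[X] = σ² and m_2 = E[X²] = σ⁴ (1 + c).
m_1 = E[X] = σ² = 1, so m_1² = 1.
m_2 = E[X²] = σ⁴ (1 + c) = 1 · (1 + 0.225806) = 1 · 1.225806 = 1.225806.
(Note m_2 − m_1² simplifies to c · σ⁴ = 0.225806 · 1.)

Var(X) = m_2 − m_1² = 1.225806 − 1 = 0.225806.


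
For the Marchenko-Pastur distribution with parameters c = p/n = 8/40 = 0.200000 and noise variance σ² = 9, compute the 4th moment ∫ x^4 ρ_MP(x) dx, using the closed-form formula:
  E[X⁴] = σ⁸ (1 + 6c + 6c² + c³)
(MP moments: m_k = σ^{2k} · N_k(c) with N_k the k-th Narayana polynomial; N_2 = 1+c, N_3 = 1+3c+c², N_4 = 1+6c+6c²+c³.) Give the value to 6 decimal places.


E[X⁴] = σ⁸ (1 + 6c + 6c² + c³) (fourth MP moment). With σ² = 9 (so σ⁸ = 6561) and c = 8/40 = 0.200000: E[X⁴] = 6561 · (1 + 6·0.200000 + 6·(0.200000)² + (0.200000)³) = 6561 · 2.448000.

So E[X^4] = 16061.328000.


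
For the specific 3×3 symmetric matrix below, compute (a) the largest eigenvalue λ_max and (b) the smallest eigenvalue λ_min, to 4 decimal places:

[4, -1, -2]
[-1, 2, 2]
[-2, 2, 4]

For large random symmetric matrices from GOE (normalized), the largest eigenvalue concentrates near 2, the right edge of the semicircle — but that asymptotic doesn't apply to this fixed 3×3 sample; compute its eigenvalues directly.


Since M is real symmetric, all three eigenvalues are real; they are the roots of det(λI − M) = λ³ − (tr M) λ² + s λ − det M, where s is the sum of the principal 2×2 minors.
tr M = 4 + 2 + 4 = 10.
s = (4·2 − (-1)²) + (4·4 − (-2)²) + (2·4 − 2²) = 7 + 12 + 4 = 23.
det M (expand along row 1) = 4·4 − (-1)·0 + (-2)·2 = 12.
Characteristic polynomial: λ³ − 10λ² + 23λ − 12 = 0.
Substitute λ = y + (tr M)/3 = y + 3.333333 to remove the quadratic term: y³ + p·y + q = 0 with p = s − (tr M)²/3 = -10.333333 and q = −2(tr M)³/27 + (tr M)·s/3 − det M = -9.407407.
Three real roots ⇒ use the trigonometric (Viète) form: r = 2√(−p/3) = 3.711843, φ = arccos(3q/(p·r)) = arccos(0.735802) = 0.743946 rad.
y_k = r·cos(φ/3 − 2πk/3) for k = 0, 1, 2 gives y = 3.598297, -1.010143, -2.588153.
λ_k = y_k + 3.333333 gives λ = 6.9316, 2.3232, 0.7452 (check: the sum is 10.0000 = tr M).

Hence λ_max = 6.9316 and λ_min = 0.7452.


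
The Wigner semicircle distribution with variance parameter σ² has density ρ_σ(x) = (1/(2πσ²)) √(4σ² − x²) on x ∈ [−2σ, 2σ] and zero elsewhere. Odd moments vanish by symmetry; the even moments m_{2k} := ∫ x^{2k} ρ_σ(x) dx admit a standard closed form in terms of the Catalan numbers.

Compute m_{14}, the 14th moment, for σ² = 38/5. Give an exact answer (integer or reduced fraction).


By the scaled semicircle moment identity, m_{2k} = σ^{2k} · C_k with k = 7.
C_7 = (1/(k+1)) · C(2k, k) = (1/8) · C(14, 7) = (1/8) · 3432 = 429.
σ^{2k} = (σ²)^k = (38/5)^7 = 114415582592/78125.

Therefore m_{14} = σ^{14} · C_7 = (114415582592/78125) · 429 = 49084284931968/78125.


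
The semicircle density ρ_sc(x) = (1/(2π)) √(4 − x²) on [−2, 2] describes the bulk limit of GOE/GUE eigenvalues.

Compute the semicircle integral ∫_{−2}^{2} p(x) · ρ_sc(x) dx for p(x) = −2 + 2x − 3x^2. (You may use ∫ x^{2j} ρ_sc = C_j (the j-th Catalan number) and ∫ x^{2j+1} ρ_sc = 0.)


Write p(x) = Σ a_i x^i, split into monomials and integrate each against ρ_sc separately.
Using ∫ x^{2j} ρ_sc = C_j = (1/(j+1)) C(2j, j) (Catalan numbers) and ∫ x^{2j+1} ρ_sc = 0 (odd monomials vanish by symmetry):
  i = 0 (even): a_0 · C_{0} = -2 · 1 = -2
  i = 1 (odd): ∫ x^1 ρ_sc = 0 (vanishes)
  i = 2 (even): a_2 · C_{1} = -3 · 1 = -3

Summing the contributions: ∫_{−2}^{2} p(x) ρ_sc(x) dx = (-2) + (-3) = -5.


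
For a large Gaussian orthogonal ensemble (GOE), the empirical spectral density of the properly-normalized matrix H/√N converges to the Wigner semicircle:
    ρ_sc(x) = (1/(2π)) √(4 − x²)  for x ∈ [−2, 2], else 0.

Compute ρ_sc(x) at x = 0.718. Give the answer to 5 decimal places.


ρ_sc(x) = (1/(2π)) √(4 − x²). With x = 0.718:
  4 − x² = 4 − (0.718)² = 4 − 0.515524 = 3.484476.
  √(4 − x²) = 1.866675.
  1/(2π) = 0.159155.
  ρ_sc(0.718) = 0.159155 · 1.866675 = 0.297091.

Rounded to 5 decimal places: ρ_sc(0.718) ≈ 0.29709.
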